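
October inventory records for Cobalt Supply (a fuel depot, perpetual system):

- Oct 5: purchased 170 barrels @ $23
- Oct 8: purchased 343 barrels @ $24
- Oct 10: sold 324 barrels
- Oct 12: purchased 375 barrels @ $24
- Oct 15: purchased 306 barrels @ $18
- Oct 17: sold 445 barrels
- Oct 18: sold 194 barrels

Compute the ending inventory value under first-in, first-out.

Oct 10, 324 sold [FIFO — oldest first]: 170 @ $23 + 154 @ $24 = $7,606
Oct 17, 445 sold [FIFO — oldest first]: 189 @ $24 + 256 @ $24 = $10,680
Oct 18, 194 sold [FIFO — oldest first]: 119 @ $24 + 75 @ $18 = $4,206
Total COGS = $7,606 + $10,680 + $4,206 = $22,492
Ending inventory: 231 @ $18 = $4,158

Ending inventory = $4,158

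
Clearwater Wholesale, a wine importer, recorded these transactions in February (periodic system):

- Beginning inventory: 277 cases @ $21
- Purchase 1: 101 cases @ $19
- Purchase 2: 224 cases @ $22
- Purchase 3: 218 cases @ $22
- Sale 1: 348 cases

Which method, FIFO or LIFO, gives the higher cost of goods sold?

FIFO COGS: 277 @ $21 + 71 @ $19 = $7,166
LIFO COGS: 218 @ $22 + 130 @ $22 = $7,656

LIFO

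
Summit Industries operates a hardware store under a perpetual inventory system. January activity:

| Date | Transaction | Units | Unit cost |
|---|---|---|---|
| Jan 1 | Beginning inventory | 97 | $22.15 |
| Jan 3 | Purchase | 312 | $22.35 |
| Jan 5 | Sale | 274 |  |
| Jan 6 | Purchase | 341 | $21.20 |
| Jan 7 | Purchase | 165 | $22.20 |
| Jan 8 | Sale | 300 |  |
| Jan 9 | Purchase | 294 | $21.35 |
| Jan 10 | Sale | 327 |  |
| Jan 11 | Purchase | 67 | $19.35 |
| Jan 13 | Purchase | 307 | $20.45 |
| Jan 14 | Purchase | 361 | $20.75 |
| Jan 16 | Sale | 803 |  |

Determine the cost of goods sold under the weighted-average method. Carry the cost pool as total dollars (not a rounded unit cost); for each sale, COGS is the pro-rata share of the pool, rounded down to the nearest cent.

After Jan 1: 97 on hand, pool $2,148.55 (≈ $22.1500 each)
After Jan 3: 409 on hand, pool $9,121.75 (≈ $22.3026 each)
Jan 5, sell 274: 274/409 × $9,121.75 → $6,110.90
After Jan 6: 476 on hand, pool $10,240.05 (≈ $21.5127 each)
After Jan 7: 641 on hand, pool $13,903.05 (≈ $21.6896 each)
Jan 8, sell 300: 300/641 × $13,903.05 → $6,506.88
After Jan 9: 635 on hand, pool $13,673.07 (≈ $21.5324 each)
Jan 10, sell 327: 327/635 × $13,673.07 → $7,041.09
After Jan 11: 375 on hand, pool $7,928.43 (≈ $21.1425 each)
After Jan 13: 682 on hand, pool $14,206.58 (≈ $20.8308 each)
After Jan 14: 1043 on hand, pool $21,697.33 (≈ $20.8028 each)
Jan 16, sell 803: 803/1043 × $21,697.33 → $16,704.65
Total COGS = $6,110.90 + $6,506.88 + $7,041.09 + $16,704.65 = $36,363.52
Ending inventory (cost pool remaining) = $4,992.68

COGS = $36,363.52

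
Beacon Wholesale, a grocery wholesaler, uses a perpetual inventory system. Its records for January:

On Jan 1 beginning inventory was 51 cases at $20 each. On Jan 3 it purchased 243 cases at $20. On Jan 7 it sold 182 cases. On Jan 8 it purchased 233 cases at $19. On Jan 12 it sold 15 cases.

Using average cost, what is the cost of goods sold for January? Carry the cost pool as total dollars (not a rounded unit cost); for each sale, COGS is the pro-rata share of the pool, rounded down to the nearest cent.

After Jan 1: 51 on hand, pool $1,020.00 (≈ $20.0000 each)
After Jan 3: 294 on hand, pool $5,880.00 (≈ $20.0000 each)
Jan 7, sell 182: 182/294 × $5,880.00 → $3,640.00
After Jan 8: 345 on hand, pool $6,667.00 (≈ $19.3246 each)
Jan 12, sell 15: 15/345 × $6,667.00 → $289.86
Total COGS = $3,640.00 + $289.86 = $3,929.86
Ending inventory (cost pool remaining) = $6,377.14

COGS = $3,929.86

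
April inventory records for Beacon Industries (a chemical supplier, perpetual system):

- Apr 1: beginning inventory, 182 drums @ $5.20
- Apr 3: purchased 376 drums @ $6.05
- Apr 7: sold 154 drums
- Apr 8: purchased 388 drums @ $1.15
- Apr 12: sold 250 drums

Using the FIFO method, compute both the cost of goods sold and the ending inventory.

COGS = $2,289.50; ending inventory = $1,377.90

Apr 7, 154 sold [FIFO — oldest first]: 154 @ $5.20 = $800.80
Apr 12, 250 sold [FIFO — oldest first]: 28 @ $5.20 + 222 @ $6.05 = $1,488.70
Total COGS = $800.80 + $1,488.70 = $2,289.50
Ending inventory: 154 @ $6.05 + 388 @ $1.15 = $1,377.90
Check: goods available $3,667.40 = COGS $2,289.50 + ending $1,377.90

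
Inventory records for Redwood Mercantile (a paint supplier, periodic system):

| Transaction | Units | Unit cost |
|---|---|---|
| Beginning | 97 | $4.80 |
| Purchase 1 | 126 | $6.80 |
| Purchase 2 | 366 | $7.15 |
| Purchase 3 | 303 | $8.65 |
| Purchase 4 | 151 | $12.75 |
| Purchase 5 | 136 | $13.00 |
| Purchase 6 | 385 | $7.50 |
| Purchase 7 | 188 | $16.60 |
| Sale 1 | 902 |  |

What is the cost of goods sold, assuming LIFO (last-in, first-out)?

COGS = $10,064.85

Sale 1 (902) [LIFO — newest first]: 188 @ $16.60 + 385 @ $7.50 + 136 @ $13.00 + 151 @ $12.75 + 42 @ $8.65 = $10,064.85
Ending inventory: 97 @ $4.80 + 126 @ $6.80 + 366 @ $7.15 + 261 @ $8.65 = $6,196.95
Check: goods available $16,261.80 = COGS $10,064.85 + ending $6,196.95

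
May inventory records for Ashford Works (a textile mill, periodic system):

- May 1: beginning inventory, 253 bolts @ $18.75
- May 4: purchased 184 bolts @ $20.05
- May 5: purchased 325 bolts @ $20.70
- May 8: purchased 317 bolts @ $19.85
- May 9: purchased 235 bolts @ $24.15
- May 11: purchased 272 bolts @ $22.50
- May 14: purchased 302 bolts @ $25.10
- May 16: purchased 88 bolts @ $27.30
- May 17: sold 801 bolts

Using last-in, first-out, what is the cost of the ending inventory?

Ending inventory = $23,771.30

May 17, 801 sold [LIFO — newest first]: 88 @ $27.30 + 302 @ $25.10 + 272 @ $22.50 + 139 @ $24.15 = $19,459.45
Ending inventory: 253 @ $18.75 + 184 @ $20.05 + 325 @ $20.70 + 317 @ $19.85 + 96 @ $24.15 = $23,771.30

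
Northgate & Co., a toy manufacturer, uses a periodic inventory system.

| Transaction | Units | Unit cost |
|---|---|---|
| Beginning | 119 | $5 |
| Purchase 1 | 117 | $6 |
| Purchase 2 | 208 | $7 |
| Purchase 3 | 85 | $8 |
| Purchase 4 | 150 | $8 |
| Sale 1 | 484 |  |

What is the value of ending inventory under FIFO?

Ending inventory = $1,560

Sale 1 (484) [FIFO — oldest first]: 119 @ $5 + 117 @ $6 + 208 @ $7 + 40 @ $8 = $3,073
Ending inventory: 45 @ $8 + 150 @ $8 = $1,560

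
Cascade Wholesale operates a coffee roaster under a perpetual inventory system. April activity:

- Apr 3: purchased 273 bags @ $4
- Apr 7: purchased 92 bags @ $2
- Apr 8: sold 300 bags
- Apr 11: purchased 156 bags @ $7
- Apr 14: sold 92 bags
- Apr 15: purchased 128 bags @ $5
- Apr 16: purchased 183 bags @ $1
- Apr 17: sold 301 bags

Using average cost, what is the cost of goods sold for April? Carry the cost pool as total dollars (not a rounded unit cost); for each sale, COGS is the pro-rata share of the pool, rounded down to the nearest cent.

COGS = $2,687.73

After Apr 3: 273 on hand, pool $1,092.00 (≈ $4.0000 each)
After Apr 7: 365 on hand, pool $1,276.00 (≈ $3.4959 each)
Apr 8, sell 300: 300/365 × $1,276.00 → $1,048.76
After Apr 11: 221 on hand, pool $1,319.24 (≈ $5.9694 each)
Apr 14, sell 92: 92/221 × $1,319.24 → $549.18
After Apr 15: 257 on hand, pool $1,410.06 (≈ $5.4866 each)
After Apr 16: 440 on hand, pool $1,593.06 (≈ $3.6206 each)
Apr 17, sell 301: 301/440 × $1,593.06 → $1,089.79
Total COGS = $1,048.76 + $549.18 + $1,089.79 = $2,687.73
Ending inventory (cost pool remaining) = $503.27
Check: goods available $3,191.00 = COGS $2,687.73 + ending $503.27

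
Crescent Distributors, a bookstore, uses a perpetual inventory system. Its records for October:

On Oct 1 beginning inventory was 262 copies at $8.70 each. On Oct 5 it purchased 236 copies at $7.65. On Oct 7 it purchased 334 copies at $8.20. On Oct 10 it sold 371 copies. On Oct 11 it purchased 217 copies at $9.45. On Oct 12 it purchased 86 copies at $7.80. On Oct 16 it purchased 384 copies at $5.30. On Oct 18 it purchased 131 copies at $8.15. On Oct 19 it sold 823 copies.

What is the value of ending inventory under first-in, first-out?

Oct 10, 371 sold [FIFO — oldest first]: 262 @ $8.70 + 109 @ $7.65 = $3,113.25
Oct 19, 823 sold [FIFO — oldest first]: 127 @ $7.65 + 334 @ $8.20 + 217 @ $9.45 + 86 @ $7.80 + 59 @ $5.30 = $6,744.50
Total COGS = $3,113.25 + $6,744.50 = $9,857.75
Ending inventory: 325 @ $5.30 + 131 @ $8.15 = $2,790.15

Ending inventory = $2,790.15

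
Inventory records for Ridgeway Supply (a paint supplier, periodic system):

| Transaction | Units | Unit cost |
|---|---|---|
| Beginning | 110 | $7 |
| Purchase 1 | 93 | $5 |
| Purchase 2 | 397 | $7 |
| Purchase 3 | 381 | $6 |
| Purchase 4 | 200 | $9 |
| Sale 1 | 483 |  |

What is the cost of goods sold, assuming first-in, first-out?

Sale 1 (483) [FIFO — oldest first]: 110 @ $7 + 93 @ $5 + 280 @ $7 = $3,195
Ending inventory: 117 @ $7 + 381 @ $6 + 200 @ $9 = $4,905

COGS = $3,195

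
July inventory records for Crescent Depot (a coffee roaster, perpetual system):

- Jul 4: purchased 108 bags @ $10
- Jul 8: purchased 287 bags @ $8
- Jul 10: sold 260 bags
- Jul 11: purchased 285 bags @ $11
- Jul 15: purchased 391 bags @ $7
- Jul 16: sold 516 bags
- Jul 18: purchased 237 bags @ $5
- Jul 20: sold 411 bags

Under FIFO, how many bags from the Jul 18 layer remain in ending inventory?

121

Jul 10, 260 sold [FIFO — oldest first]: 108 @ $10 + 152 @ $8 = $2,296
Jul 16, 516 sold [FIFO — oldest first]: 135 @ $8 + 285 @ $11 + 96 @ $7 = $4,887
Jul 20, 411 sold [FIFO — oldest first]: 295 @ $7 + 116 @ $5 = $2,645
Total COGS = $2,296 + $4,887 + $2,645 = $9,828
Ending inventory: 121 @ $5 = $605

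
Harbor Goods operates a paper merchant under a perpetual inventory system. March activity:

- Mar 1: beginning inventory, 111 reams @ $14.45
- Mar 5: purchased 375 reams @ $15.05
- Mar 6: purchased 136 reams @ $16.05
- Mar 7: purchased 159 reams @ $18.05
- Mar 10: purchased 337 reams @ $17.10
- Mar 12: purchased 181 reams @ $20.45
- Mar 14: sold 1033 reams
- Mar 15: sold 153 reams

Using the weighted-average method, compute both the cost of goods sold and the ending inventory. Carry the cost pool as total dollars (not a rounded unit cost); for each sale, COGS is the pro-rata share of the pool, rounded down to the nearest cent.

COGS = $19,871.29; ending inventory = $1,893.31

After Mar 1: 111 on hand, pool $1,603.95 (≈ $14.4500 each)
After Mar 5: 486 on hand, pool $7,247.70 (≈ $14.9130 each)
After Mar 6: 622 on hand, pool $9,430.50 (≈ $15.1616 each)
After Mar 7: 781 on hand, pool $12,300.45 (≈ $15.7496 each)
After Mar 10: 1118 on hand, pool $18,063.15 (≈ $16.1567 each)
After Mar 12: 1299 on hand, pool $21,764.60 (≈ $16.7549 each)
Mar 14, sell 1033: 1033/1299 × $21,764.60 → $17,307.79
Mar 15, sell 153: 153/266 × $4,456.81 → $2,563.50
Total COGS = $17,307.79 + $2,563.50 = $19,871.29
Ending inventory (cost pool remaining) = $1,893.31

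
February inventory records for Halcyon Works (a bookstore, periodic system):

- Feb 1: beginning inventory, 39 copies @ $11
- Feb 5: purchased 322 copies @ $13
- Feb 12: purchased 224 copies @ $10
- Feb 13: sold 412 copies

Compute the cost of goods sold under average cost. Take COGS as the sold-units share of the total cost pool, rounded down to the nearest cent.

Feb 13, sell 412: 412/585 × $6,855.00 → $4,827.79
Ending inventory (cost pool remaining) = $2,027.21

COGS = $4,827.79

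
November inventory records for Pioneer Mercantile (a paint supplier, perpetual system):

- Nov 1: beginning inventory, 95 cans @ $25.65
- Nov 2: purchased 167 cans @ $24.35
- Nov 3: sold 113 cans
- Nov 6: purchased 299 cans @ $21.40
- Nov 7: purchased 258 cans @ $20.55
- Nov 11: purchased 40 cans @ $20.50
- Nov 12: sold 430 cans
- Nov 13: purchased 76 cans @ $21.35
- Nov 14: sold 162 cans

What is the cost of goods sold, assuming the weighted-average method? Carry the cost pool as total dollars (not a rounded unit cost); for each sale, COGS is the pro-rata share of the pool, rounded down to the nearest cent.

After Nov 1: 95 on hand, pool $2,436.75 (≈ $25.6500 each)
After Nov 2: 262 on hand, pool $6,503.20 (≈ $24.8214 each)
Nov 3, sell 113: 113/262 × $6,503.20 → $2,804.81
After Nov 6: 448 on hand, pool $10,096.99 (≈ $22.5379 each)
After Nov 7: 706 on hand, pool $15,398.89 (≈ $21.8115 each)
After Nov 11: 746 on hand, pool $16,218.89 (≈ $21.7411 each)
Nov 12, sell 430: 430/746 × $16,218.89 → $9,348.68
After Nov 13: 392 on hand, pool $8,492.81 (≈ $21.6653 each)
Nov 14, sell 162: 162/392 × $8,492.81 → $3,509.78
Total COGS = $2,804.81 + $9,348.68 + $3,509.78 = $15,663.27
Ending inventory (cost pool remaining) = $4,983.03
Check: goods available $20,646.30 = COGS $15,663.27 + ending $4,983.03

COGS = $15,663.27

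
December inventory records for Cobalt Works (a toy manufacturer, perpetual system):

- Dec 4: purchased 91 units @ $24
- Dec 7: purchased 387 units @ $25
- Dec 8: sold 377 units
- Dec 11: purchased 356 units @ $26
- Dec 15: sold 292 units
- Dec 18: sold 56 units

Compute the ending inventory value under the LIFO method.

Dec 8, 377 sold [LIFO — newest first]: 377 @ $25 = $9,425
Dec 15, 292 sold [LIFO — newest first]: 292 @ $26 = $7,592
Dec 18, 56 sold [LIFO — newest first]: 56 @ $26 = $1,456
Total COGS = $9,425 + $7,592 + $1,456 = $18,473
Ending inventory: 91 @ $24 + 10 @ $25 + 8 @ $26 = $2,642

Ending inventory = $2,642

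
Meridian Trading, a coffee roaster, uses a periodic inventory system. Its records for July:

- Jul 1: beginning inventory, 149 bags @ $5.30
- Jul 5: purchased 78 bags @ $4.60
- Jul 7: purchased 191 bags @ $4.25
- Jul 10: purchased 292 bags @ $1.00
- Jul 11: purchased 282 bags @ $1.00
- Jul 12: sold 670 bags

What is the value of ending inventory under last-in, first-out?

Jul 12, 670 sold [LIFO — newest first]: 282 @ $1.00 + 292 @ $1.00 + 96 @ $4.25 = $982.00
Ending inventory: 149 @ $5.30 + 78 @ $4.60 + 95 @ $4.25 = $1,552.25
Check: goods available $2,534.25 = COGS $982.00 + ending $1,552.25

Ending inventory = $1,552.25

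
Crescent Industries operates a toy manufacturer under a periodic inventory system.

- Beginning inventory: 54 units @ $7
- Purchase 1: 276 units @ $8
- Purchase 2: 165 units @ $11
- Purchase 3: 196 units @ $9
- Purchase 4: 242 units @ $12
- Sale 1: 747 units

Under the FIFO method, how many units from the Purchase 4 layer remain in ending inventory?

186

Sale 1 (747) [FIFO — oldest first]: 54 @ $7 + 276 @ $8 + 165 @ $11 + 196 @ $9 + 56 @ $12 = $6,837
Ending inventory: 186 @ $12 = $2,232
Check: goods available $9,069 = COGS $6,837 + ending $2,232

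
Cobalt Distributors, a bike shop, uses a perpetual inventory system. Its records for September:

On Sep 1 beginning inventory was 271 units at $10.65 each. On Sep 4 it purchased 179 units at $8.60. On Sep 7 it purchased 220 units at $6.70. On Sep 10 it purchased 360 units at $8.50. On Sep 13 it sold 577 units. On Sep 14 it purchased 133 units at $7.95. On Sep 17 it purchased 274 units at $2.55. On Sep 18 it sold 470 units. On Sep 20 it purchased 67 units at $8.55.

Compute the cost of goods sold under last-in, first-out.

Sep 13, 577 sold [LIFO — newest first]: 360 @ $8.50 + 217 @ $6.70 = $4,513.90
Sep 18, 470 sold [LIFO — newest first]: 274 @ $2.55 + 133 @ $7.95 + 3 @ $6.70 + 60 @ $8.60 = $2,292.15
Total COGS = $4,513.90 + $2,292.15 = $6,806.05
Ending inventory: 271 @ $10.65 + 119 @ $8.60 + 67 @ $8.55 = $4,482.40
Check: goods available $11,288.45 = COGS $6,806.05 + ending $4,482.40

COGS = $6,806.05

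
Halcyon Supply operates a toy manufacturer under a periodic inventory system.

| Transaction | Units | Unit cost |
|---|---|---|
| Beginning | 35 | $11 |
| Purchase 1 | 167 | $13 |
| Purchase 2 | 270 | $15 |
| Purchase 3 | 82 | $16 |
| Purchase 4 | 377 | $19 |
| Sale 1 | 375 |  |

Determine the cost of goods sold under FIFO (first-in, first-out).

Sale 1 (375) [FIFO — oldest first]: 35 @ $11 + 167 @ $13 + 173 @ $15 = $5,151
Ending inventory: 97 @ $15 + 82 @ $16 + 377 @ $19 = $9,930
Check: goods available $15,081 = COGS $5,151 + ending $9,930

COGS = $5,151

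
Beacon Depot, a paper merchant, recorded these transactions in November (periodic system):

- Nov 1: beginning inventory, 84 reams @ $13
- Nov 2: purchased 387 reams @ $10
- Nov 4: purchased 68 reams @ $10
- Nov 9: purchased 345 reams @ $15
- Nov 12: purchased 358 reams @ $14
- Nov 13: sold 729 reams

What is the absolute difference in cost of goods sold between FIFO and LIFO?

FIFO COGS: 84 @ $13 + 387 @ $10 + 68 @ $10 + 190 @ $15 = $8,492
LIFO COGS: 358 @ $14 + 345 @ $15 + 26 @ $10 = $10,447
Difference = |$8,492 − $10,447| = $1,955

$1,955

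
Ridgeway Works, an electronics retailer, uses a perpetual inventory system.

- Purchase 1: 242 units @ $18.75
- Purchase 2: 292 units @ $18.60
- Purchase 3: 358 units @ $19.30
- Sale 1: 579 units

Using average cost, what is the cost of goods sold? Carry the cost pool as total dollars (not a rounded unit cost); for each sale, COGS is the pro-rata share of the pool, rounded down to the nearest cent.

COGS = $10,955.62

After Purchase 1: 242 on hand, pool $4,537.50 (≈ $18.7500 each)
After Purchase 2: 534 on hand, pool $9,968.70 (≈ $18.6680 each)
After Purchase 3: 892 on hand, pool $16,878.10 (≈ $18.9216 each)
Sale 1, sell 579: 579/892 × $16,878.10 → $10,955.62
Ending inventory (cost pool remaining) = $5,922.48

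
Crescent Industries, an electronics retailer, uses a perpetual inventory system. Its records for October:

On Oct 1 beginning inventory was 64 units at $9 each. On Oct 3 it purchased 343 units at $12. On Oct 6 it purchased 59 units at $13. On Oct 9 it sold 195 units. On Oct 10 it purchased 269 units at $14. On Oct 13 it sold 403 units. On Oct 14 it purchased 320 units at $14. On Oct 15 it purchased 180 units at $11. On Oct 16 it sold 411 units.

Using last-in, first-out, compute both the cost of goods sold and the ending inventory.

Oct 9, 195 sold [LIFO — newest first]: 59 @ $13 + 136 @ $12 = $2,399
Oct 13, 403 sold [LIFO — newest first]: 269 @ $14 + 134 @ $12 = $5,374
Oct 16, 411 sold [LIFO — newest first]: 180 @ $11 + 231 @ $14 = $5,214
Total COGS = $2,399 + $5,374 + $5,214 = $12,987
Ending inventory: 64 @ $9 + 73 @ $12 + 89 @ $14 = $2,698
Check: goods available $15,685 = COGS $12,987 + ending $2,698

COGS = $12,987; ending inventory = $2,698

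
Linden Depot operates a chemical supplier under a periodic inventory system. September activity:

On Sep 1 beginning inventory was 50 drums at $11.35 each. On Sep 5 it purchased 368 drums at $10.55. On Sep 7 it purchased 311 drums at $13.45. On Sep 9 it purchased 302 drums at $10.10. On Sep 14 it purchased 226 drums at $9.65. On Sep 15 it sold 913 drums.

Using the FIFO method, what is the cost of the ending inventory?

Ending inventory = $3,372.70

Sep 15, 913 sold [FIFO — oldest first]: 50 @ $11.35 + 368 @ $10.55 + 311 @ $13.45 + 184 @ $10.10 = $10,491.25
Ending inventory: 118 @ $10.10 + 226 @ $9.65 = $3,372.70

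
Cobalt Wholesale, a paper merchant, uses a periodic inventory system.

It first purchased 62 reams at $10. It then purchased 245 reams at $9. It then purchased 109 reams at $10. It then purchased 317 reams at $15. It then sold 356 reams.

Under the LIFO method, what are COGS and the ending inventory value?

COGS = $5,145; ending inventory = $3,525

Sale 1 (356) [LIFO — newest first]: 317 @ $15 + 39 @ $10 = $5,145
Ending inventory: 62 @ $10 + 245 @ $9 + 70 @ $10 = $3,525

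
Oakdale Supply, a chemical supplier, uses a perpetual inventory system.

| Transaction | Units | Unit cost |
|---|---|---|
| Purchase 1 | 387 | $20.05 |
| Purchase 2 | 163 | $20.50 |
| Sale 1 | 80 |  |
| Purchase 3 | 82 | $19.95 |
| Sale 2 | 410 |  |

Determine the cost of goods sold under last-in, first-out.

COGS = $9,889.65

Sale 1 (80) [LIFO — newest first]: 80 @ $20.50 = $1,640.00
Sale 2 (410) [LIFO — newest first]: 82 @ $19.95 + 83 @ $20.50 + 245 @ $20.05 = $8,249.65
Total COGS = $1,640.00 + $8,249.65 = $9,889.65
Ending inventory: 142 @ $20.05 = $2,847.10
Check: goods available $12,736.75 = COGS $9,889.65 + ending $2,847.10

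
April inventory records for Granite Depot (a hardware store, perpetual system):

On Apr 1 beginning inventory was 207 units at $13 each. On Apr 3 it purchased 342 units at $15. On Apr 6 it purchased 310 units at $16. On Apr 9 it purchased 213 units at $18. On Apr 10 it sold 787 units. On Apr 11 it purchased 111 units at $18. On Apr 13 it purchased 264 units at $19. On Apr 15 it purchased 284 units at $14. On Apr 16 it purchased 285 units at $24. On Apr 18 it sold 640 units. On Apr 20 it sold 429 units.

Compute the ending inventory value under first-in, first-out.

Ending inventory = $3,840

Apr 10, 787 sold [FIFO — oldest first]: 207 @ $13 + 342 @ $15 + 238 @ $16 = $11,629
Apr 18, 640 sold [FIFO — oldest first]: 72 @ $16 + 213 @ $18 + 111 @ $18 + 244 @ $19 = $11,620
Apr 20, 429 sold [FIFO — oldest first]: 20 @ $19 + 284 @ $14 + 125 @ $24 = $7,356
Total COGS = $11,629 + $11,620 + $7,356 = $30,605
Ending inventory: 160 @ $24 = $3,840
Check: goods available $34,445 = COGS $30,605 + ending $3,840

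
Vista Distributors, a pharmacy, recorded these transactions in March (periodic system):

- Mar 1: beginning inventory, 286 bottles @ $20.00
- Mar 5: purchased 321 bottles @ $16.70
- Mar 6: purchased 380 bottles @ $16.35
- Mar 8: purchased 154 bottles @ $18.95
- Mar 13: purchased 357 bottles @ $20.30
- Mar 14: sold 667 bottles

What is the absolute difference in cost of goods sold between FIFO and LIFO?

FIFO COGS: 286 @ $20.00 + 321 @ $16.70 + 60 @ $16.35 = $12,061.70
LIFO COGS: 357 @ $20.30 + 154 @ $18.95 + 156 @ $16.35 = $12,716.00
Difference = |$12,061.70 − $12,716.00| = $654.30

$654.30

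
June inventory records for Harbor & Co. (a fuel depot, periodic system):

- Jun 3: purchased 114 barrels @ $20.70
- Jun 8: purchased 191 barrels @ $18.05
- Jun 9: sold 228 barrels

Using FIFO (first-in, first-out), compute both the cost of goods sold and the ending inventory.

COGS = $4,417.50; ending inventory = $1,389.85

Jun 9, 228 sold [FIFO — oldest first]: 114 @ $20.70 + 114 @ $18.05 = $4,417.50
Ending inventory: 77 @ $18.05 = $1,389.85
Check: goods available $5,807.35 = COGS $4,417.50 + ending $1,389.85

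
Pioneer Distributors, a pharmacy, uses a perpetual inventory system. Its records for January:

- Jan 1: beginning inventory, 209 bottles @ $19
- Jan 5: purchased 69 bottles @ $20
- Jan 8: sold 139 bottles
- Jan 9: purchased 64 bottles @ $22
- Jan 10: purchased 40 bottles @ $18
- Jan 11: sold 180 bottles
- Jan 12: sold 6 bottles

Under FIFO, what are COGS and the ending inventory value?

COGS = $6,385; ending inventory = $1,094

Jan 8, 139 sold [FIFO — oldest first]: 139 @ $19 = $2,641
Jan 11, 180 sold [FIFO — oldest first]: 70 @ $19 + 69 @ $20 + 41 @ $22 = $3,612
Jan 12, 6 sold [FIFO — oldest first]: 6 @ $22 = $132
Total COGS = $2,641 + $3,612 + $132 = $6,385
Ending inventory: 17 @ $22 + 40 @ $18 = $1,094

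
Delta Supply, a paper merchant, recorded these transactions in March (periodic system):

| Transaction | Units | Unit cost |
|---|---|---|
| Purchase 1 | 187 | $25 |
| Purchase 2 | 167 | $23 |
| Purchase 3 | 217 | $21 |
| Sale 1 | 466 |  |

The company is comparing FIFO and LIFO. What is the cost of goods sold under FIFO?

FIFO COGS: 187 @ $25 + 167 @ $23 + 112 @ $21 = $10,868
LIFO COGS: 217 @ $21 + 167 @ $23 + 82 @ $25 = $10,448

COGS = $10,868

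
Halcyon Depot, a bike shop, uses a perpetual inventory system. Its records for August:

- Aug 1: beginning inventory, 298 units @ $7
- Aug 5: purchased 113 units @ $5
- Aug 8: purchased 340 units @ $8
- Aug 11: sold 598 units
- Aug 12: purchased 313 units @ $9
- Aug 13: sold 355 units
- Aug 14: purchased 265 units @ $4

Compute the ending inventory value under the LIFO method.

Aug 11, 598 sold [LIFO — newest first]: 340 @ $8 + 113 @ $5 + 145 @ $7 = $4,300
Aug 13, 355 sold [LIFO — newest first]: 313 @ $9 + 42 @ $7 = $3,111
Total COGS = $4,300 + $3,111 = $7,411
Ending inventory: 111 @ $7 + 265 @ $4 = $1,837
Check: goods available $9,248 = COGS $7,411 + ending $1,837

Ending inventory = $1,837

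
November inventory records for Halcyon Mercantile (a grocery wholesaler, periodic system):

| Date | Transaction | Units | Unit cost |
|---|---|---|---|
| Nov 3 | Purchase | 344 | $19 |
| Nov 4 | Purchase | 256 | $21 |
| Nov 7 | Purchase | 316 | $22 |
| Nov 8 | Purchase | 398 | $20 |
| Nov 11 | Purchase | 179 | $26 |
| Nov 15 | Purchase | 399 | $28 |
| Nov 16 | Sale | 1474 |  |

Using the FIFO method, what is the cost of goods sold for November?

COGS = $30,984

Nov 16, 1474 sold [FIFO — oldest first]: 344 @ $19 + 256 @ $21 + 316 @ $22 + 398 @ $20 + 160 @ $26 = $30,984
Ending inventory: 19 @ $26 + 399 @ $28 = $11,666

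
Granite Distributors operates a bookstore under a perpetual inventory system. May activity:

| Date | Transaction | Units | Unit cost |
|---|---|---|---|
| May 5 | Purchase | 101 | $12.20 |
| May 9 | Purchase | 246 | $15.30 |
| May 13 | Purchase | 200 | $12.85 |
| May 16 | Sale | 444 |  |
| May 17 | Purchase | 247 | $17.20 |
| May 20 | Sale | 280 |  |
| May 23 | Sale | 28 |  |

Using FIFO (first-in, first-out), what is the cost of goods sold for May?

May 16, 444 sold [FIFO — oldest first]: 101 @ $12.20 + 246 @ $15.30 + 97 @ $12.85 = $6,242.45
May 20, 280 sold [FIFO — oldest first]: 103 @ $12.85 + 177 @ $17.20 = $4,367.95
May 23, 28 sold [FIFO — oldest first]: 28 @ $17.20 = $481.60
Total COGS = $6,242.45 + $4,367.95 + $481.60 = $11,092.00
Ending inventory: 42 @ $17.20 = $722.40

COGS = $11,092.00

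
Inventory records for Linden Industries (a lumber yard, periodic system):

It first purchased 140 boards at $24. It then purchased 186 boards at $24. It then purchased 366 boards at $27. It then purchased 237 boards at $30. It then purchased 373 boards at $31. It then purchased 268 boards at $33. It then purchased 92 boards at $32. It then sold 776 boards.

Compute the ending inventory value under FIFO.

Ending inventory = $27,941

Sale 1 (776) [FIFO — oldest first]: 140 @ $24 + 186 @ $24 + 366 @ $27 + 84 @ $30 = $20,226
Ending inventory: 153 @ $30 + 373 @ $31 + 268 @ $33 + 92 @ $32 = $27,941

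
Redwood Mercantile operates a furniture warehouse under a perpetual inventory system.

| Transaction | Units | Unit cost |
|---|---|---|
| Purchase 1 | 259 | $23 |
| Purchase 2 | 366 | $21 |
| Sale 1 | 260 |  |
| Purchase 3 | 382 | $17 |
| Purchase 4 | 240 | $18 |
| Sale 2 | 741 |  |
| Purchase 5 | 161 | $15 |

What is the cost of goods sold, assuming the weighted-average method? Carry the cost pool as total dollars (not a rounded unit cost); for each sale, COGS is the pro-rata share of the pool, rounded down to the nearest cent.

After Purchase 1: 259 on hand, pool $5,957.00 (≈ $23.0000 each)
After Purchase 2: 625 on hand, pool $13,643.00 (≈ $21.8288 each)
Sale 1, sell 260: 260/625 × $13,643.00 → $5,675.48
After Purchase 3: 747 on hand, pool $14,461.52 (≈ $19.3595 each)
After Purchase 4: 987 on hand, pool $18,781.52 (≈ $19.0289 each)
Sale 2, sell 741: 741/987 × $18,781.52 → $14,100.41
After Purchase 5: 407 on hand, pool $7,096.11 (≈ $17.4352 each)
Total COGS = $5,675.48 + $14,100.41 = $19,775.89
Ending inventory (cost pool remaining) = $7,096.11

COGS = $19,775.89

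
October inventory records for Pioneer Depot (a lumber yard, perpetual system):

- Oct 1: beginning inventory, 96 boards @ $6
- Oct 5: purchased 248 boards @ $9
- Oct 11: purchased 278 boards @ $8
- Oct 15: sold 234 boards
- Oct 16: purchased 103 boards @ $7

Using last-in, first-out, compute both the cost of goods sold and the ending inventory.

COGS = $1,872; ending inventory = $3,881

Oct 15, 234 sold [LIFO — newest first]: 234 @ $8 = $1,872
Ending inventory: 96 @ $6 + 248 @ $9 + 44 @ $8 + 103 @ $7 = $3,881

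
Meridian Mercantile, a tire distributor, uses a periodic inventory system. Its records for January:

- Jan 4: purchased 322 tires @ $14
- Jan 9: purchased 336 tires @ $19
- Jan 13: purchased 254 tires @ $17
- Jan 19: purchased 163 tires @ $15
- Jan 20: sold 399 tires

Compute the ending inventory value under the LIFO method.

Ending inventory = $11,198

Jan 20, 399 sold [LIFO — newest first]: 163 @ $15 + 236 @ $17 = $6,457
Ending inventory: 322 @ $14 + 336 @ $19 + 18 @ $17 = $11,198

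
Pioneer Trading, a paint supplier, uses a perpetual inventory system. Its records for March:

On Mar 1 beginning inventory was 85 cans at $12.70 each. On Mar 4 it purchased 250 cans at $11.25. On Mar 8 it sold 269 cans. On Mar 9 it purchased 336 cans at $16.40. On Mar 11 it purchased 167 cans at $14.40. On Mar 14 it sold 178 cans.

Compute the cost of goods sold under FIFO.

COGS = $5,728.80

Mar 8, 269 sold [FIFO — oldest first]: 85 @ $12.70 + 184 @ $11.25 = $3,149.50
Mar 14, 178 sold [FIFO — oldest first]: 66 @ $11.25 + 112 @ $16.40 = $2,579.30
Total COGS = $3,149.50 + $2,579.30 = $5,728.80
Ending inventory: 224 @ $16.40 + 167 @ $14.40 = $6,078.40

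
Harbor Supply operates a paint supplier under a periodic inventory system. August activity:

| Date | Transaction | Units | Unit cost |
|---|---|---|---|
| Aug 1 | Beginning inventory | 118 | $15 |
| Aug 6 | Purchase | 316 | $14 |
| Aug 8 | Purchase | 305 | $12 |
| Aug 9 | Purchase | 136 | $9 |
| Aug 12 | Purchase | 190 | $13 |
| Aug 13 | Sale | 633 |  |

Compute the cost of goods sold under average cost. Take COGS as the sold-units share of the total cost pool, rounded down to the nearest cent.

COGS = $8,052.47

Aug 13, sell 633: 633/1065 × $13,548.00 → $8,052.47
Ending inventory (cost pool remaining) = $5,495.53
Check: goods available $13,548.00 = COGS $8,052.47 + ending $5,495.53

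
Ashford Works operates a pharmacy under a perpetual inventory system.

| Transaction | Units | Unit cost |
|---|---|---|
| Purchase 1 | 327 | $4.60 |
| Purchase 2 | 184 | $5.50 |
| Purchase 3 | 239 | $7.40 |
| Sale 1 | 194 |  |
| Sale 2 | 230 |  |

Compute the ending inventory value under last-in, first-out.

Sale 1 (194) [LIFO — newest first]: 194 @ $7.40 = $1,435.60
Sale 2 (230) [LIFO — newest first]: 45 @ $7.40 + 184 @ $5.50 + 1 @ $4.60 = $1,349.60
Total COGS = $1,435.60 + $1,349.60 = $2,785.20
Ending inventory: 326 @ $4.60 = $1,499.60

Ending inventory = $1,499.60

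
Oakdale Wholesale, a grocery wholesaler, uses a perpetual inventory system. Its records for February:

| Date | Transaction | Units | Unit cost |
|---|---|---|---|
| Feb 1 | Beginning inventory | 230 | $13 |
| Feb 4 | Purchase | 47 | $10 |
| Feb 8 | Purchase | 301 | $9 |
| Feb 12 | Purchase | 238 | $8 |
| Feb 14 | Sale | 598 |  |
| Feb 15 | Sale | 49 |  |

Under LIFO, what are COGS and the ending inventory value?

Feb 14, 598 sold [LIFO — newest first]: 238 @ $8 + 301 @ $9 + 47 @ $10 + 12 @ $13 = $5,239
Feb 15, 49 sold [LIFO — newest first]: 49 @ $13 = $637
Total COGS = $5,239 + $637 = $5,876
Ending inventory: 169 @ $13 = $2,197
Check: goods available $8,073 = COGS $5,876 + ending $2,197

COGS = $5,876; ending inventory = $2,197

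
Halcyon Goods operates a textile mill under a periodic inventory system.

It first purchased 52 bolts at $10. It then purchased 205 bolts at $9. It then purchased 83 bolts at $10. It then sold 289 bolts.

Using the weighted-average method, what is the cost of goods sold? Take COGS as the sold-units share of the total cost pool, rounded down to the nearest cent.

COGS = $2,715.75

Sale 1, sell 289: 289/340 × $3,195.00 → $2,715.75
Ending inventory (cost pool remaining) = $479.25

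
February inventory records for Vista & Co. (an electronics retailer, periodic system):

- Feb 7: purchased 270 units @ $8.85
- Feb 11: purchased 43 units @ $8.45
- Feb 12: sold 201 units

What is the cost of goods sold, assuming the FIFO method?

Feb 12, 201 sold [FIFO — oldest first]: 201 @ $8.85 = $1,778.85
Ending inventory: 69 @ $8.85 + 43 @ $8.45 = $974.00

COGS = $1,778.85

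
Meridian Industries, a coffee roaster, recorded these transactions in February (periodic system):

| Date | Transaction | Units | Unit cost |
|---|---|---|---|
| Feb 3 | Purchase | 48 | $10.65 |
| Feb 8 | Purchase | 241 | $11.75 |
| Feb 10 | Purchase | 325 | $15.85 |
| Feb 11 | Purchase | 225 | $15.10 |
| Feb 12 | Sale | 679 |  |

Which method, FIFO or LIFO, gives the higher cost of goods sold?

FIFO COGS: 48 @ $10.65 + 241 @ $11.75 + 325 @ $15.85 + 65 @ $15.10 = $9,475.70
LIFO COGS: 225 @ $15.10 + 325 @ $15.85 + 129 @ $11.75 = $10,064.50

LIFO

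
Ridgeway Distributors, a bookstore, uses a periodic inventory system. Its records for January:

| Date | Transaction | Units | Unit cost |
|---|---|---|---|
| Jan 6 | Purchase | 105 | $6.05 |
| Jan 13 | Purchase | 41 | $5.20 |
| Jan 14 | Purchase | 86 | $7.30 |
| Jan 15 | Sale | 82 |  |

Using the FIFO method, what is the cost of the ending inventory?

Jan 15, 82 sold [FIFO — oldest first]: 82 @ $6.05 = $496.10
Ending inventory: 23 @ $6.05 + 41 @ $5.20 + 86 @ $7.30 = $980.15
Check: goods available $1,476.25 = COGS $496.10 + ending $980.15

Ending inventory = $980.15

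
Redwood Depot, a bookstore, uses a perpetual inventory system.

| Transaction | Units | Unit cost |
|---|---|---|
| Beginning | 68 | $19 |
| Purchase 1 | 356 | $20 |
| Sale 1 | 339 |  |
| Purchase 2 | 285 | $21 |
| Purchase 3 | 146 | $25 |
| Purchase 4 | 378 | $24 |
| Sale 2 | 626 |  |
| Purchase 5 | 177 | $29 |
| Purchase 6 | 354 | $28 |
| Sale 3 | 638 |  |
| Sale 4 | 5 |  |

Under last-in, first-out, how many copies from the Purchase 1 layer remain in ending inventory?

Sale 1 (339) [LIFO — newest first]: 339 @ $20 = $6,780
Sale 2 (626) [LIFO — newest first]: 378 @ $24 + 146 @ $25 + 102 @ $21 = $14,864
Sale 3 (638) [LIFO — newest first]: 354 @ $28 + 177 @ $29 + 107 @ $21 = $17,292
Sale 4 (5) [LIFO — newest first]: 5 @ $21 = $105
Total COGS = $6,780 + $14,864 + $17,292 + $105 = $39,041
Ending inventory: 68 @ $19 + 17 @ $20 + 71 @ $21 = $3,123

17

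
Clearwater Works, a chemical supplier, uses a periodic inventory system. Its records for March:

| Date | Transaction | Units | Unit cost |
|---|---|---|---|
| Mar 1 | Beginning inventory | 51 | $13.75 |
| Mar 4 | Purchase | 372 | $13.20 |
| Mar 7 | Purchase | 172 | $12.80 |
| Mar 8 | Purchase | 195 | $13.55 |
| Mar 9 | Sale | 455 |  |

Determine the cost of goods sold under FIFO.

COGS = $6,021.25

Mar 9, 455 sold [FIFO — oldest first]: 51 @ $13.75 + 372 @ $13.20 + 32 @ $12.80 = $6,021.25
Ending inventory: 140 @ $12.80 + 195 @ $13.55 = $4,434.25
Check: goods available $10,455.50 = COGS $6,021.25 + ending $4,434.25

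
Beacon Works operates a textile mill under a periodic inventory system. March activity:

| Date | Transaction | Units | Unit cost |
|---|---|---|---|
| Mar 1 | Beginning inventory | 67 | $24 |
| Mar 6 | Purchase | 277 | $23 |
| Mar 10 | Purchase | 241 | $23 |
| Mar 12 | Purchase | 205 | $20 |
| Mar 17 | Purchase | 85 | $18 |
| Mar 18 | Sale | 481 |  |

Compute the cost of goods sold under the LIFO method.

Mar 18, 481 sold [LIFO — newest first]: 85 @ $18 + 205 @ $20 + 191 @ $23 = $10,023
Ending inventory: 67 @ $24 + 277 @ $23 + 50 @ $23 = $9,129

COGS = $10,023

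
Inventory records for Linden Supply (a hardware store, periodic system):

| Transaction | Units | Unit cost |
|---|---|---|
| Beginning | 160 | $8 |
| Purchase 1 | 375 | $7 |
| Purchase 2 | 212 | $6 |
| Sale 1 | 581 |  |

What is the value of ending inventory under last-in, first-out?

Sale 1 (581) [LIFO — newest first]: 212 @ $6 + 369 @ $7 = $3,855
Ending inventory: 160 @ $8 + 6 @ $7 = $1,322

Ending inventory = $1,322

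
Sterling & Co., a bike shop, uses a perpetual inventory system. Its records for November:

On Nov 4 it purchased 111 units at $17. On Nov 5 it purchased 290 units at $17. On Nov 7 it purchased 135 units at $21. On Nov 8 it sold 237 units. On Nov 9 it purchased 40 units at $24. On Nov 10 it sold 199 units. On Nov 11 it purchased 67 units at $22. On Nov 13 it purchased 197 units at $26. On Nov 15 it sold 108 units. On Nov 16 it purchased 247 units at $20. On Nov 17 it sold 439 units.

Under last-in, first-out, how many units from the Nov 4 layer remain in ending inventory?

104

Nov 8, 237 sold [LIFO — newest first]: 135 @ $21 + 102 @ $17 = $4,569
Nov 10, 199 sold [LIFO — newest first]: 40 @ $24 + 159 @ $17 = $3,663
Nov 15, 108 sold [LIFO — newest first]: 108 @ $26 = $2,808
Nov 17, 439 sold [LIFO — newest first]: 247 @ $20 + 89 @ $26 + 67 @ $22 + 29 @ $17 + 7 @ $17 = $9,340
Total COGS = $4,569 + $3,663 + $2,808 + $9,340 = $20,380
Ending inventory: 104 @ $17 = $1,768
Check: goods available $22,148 = COGS $20,380 + ending $1,768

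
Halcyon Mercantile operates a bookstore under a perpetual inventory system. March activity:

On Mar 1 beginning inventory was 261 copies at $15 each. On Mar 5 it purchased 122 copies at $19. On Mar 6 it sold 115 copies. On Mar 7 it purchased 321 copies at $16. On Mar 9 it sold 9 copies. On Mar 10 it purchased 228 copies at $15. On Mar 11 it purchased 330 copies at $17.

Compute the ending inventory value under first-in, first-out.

Ending inventory = $18,539

Mar 6, 115 sold [FIFO — oldest first]: 115 @ $15 = $1,725
Mar 9, 9 sold [FIFO — oldest first]: 9 @ $15 = $135
Total COGS = $1,725 + $135 = $1,860
Ending inventory: 137 @ $15 + 122 @ $19 + 321 @ $16 + 228 @ $15 + 330 @ $17 = $18,539
Check: goods available $20,399 = COGS $1,860 + ending $18,539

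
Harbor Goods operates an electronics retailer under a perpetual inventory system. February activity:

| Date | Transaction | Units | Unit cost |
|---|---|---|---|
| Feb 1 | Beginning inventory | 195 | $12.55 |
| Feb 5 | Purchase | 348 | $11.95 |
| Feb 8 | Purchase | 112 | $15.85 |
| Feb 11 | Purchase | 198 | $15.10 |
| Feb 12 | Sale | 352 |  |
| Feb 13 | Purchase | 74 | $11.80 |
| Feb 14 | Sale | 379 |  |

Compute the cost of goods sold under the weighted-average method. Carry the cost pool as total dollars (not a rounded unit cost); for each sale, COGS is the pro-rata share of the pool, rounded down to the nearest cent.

COGS = $9,669.88

After Feb 1: 195 on hand, pool $2,447.25 (≈ $12.5500 each)
After Feb 5: 543 on hand, pool $6,605.85 (≈ $12.1655 each)
After Feb 8: 655 on hand, pool $8,381.05 (≈ $12.7955 each)
After Feb 11: 853 on hand, pool $11,370.85 (≈ $13.3304 each)
Feb 12, sell 352: 352/853 × $11,370.85 → $4,692.30
After Feb 13: 575 on hand, pool $7,551.75 (≈ $13.1335 each)
Feb 14, sell 379: 379/575 × $7,551.75 → $4,977.58
Total COGS = $4,692.30 + $4,977.58 = $9,669.88
Ending inventory (cost pool remaining) = $2,574.17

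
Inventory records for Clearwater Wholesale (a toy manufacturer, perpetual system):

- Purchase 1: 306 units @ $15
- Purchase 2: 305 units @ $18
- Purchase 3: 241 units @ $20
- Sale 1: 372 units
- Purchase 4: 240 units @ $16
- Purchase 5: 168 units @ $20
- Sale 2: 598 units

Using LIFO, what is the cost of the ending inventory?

Ending inventory = $4,350

Sale 1 (372) [LIFO — newest first]: 241 @ $20 + 131 @ $18 = $7,178
Sale 2 (598) [LIFO — newest first]: 168 @ $20 + 240 @ $16 + 174 @ $18 + 16 @ $15 = $10,572
Total COGS = $7,178 + $10,572 = $17,750
Ending inventory: 290 @ $15 = $4,350
Check: goods available $22,100 = COGS $17,750 + ending $4,350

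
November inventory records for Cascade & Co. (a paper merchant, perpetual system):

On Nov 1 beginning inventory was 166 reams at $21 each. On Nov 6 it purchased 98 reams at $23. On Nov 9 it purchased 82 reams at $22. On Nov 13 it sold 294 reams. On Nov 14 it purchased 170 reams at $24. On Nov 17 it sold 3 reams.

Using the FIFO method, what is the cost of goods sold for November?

Nov 13, 294 sold [FIFO — oldest first]: 166 @ $21 + 98 @ $23 + 30 @ $22 = $6,400
Nov 17, 3 sold [FIFO — oldest first]: 3 @ $22 = $66
Total COGS = $6,400 + $66 = $6,466
Ending inventory: 49 @ $22 + 170 @ $24 = $5,158

COGS = $6,466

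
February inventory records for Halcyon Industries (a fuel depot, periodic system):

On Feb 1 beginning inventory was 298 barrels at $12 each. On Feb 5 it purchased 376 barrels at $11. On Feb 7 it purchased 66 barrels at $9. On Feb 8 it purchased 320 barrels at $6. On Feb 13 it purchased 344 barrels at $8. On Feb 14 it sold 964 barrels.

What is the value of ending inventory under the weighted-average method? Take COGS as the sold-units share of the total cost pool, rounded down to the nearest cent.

Ending inventory = $4,067.18

Feb 14, sell 964: 964/1404 × $12,978.00 → $8,910.82
Ending inventory (cost pool remaining) = $4,067.18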